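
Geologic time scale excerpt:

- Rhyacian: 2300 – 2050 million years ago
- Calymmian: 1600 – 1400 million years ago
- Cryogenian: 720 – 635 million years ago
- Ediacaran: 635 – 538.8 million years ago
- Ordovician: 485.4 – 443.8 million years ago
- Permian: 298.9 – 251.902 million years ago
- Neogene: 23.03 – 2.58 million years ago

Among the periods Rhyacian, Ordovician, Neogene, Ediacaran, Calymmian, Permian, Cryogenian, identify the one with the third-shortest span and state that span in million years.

Permian, 46.998 million years

Durations: Rhyacian 250; Ordovician 41.6; Neogene 20.45; Ediacaran 96.2; Calymmian 200; Permian 46.998; Cryogenian 85 Myr.
Sorted shortest-first: Neogene (20.45), Ordovician (41.6), Permian (46.998), Cryogenian (85), Ediacaran (96.2), Calymmian (200), Rhyacian (250).
The third shortest is Permian at 46.998 Myr.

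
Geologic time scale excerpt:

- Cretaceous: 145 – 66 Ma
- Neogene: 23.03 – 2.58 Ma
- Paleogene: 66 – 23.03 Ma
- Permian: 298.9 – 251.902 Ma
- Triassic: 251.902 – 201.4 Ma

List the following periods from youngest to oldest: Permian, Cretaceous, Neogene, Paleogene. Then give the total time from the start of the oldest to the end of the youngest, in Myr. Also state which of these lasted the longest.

Start ages (Ma): Permian 298.9, Cretaceous 145, Paleogene 66, Neogene 23.03.
Ordered youngest to oldest: Neogene, Paleogene, Cretaceous, Permian.
Span = 298.9 − 2.58 = 296.32 Myr.
Durations: Neogene 20.45, Permian 46.998, Cretaceous 79, Paleogene 42.97 → longest is Cretaceous (79 Myr).

Neogene, Paleogene, Cretaceous, Permian; total span 296.32 Myr; longest is Cretaceous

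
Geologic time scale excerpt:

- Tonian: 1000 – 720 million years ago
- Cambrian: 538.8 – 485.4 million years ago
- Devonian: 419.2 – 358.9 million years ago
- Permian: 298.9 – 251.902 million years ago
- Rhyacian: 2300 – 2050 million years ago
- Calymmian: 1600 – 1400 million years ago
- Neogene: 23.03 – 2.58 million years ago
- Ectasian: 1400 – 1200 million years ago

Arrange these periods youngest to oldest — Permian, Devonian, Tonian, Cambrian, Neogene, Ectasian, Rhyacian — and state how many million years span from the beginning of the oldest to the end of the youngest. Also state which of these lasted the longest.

Start ages (Ma): Rhyacian 2300, Ectasian 1400, Tonian 1000, Cambrian 538.8, Devonian 419.2, Permian 298.9, Neogene 23.03.
Ordered youngest to oldest: Neogene, Permian, Devonian, Cambrian, Tonian, Ectasian, Rhyacian.
Span = 2300 − 2.58 = 2297.42 Myr.
Durations: Tonian 280, Cambrian 53.4, Neogene 20.45, Ectasian 200, Permian 46.998, Rhyacian 250, Devonian 60.3 → longest is Tonian (280 Myr).

Neogene → Permian → Devonian → Cambrian → Tonian → Ectasian → Rhyacian; total span 2297.42 Myr; longest is Tonian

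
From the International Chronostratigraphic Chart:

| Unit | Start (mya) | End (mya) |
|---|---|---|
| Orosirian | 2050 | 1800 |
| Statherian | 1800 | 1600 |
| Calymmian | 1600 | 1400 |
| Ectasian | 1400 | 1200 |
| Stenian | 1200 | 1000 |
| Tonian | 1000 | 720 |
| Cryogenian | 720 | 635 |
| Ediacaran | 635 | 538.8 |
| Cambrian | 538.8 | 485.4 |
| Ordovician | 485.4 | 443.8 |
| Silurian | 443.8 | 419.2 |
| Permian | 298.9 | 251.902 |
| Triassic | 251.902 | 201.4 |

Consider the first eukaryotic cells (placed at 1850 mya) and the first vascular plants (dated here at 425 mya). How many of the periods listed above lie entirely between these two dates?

1850 Ma sits inside the Orosirian (2050–1800) and 425 Ma inside the Silurian (443.8–419.2); neither of those is wholly between the two dates.
The listed periods lying completely between them are Statherian, Calymmian, Ectasian, Stenian, Tonian, Cryogenian, Ediacaran, Cambrian, Ordovician — 9 in all.

9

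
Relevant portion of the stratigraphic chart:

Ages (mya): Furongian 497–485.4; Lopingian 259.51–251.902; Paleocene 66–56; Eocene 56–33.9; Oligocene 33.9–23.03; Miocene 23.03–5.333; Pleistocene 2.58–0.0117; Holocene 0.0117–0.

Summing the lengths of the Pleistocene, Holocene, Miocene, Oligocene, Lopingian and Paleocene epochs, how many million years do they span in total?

48.755 million years

Duration is start − end for each: (2.58 − 0.0117) + (0.0117 − 0) + (23.03 − 5.333) + (33.9 − 23.03) + (259.51 − 251.902) + (66 − 56).
That is 2.5683 + 0.0117 + 17.697 + 10.87 + 7.608 + 10, which totals 48.755 million years.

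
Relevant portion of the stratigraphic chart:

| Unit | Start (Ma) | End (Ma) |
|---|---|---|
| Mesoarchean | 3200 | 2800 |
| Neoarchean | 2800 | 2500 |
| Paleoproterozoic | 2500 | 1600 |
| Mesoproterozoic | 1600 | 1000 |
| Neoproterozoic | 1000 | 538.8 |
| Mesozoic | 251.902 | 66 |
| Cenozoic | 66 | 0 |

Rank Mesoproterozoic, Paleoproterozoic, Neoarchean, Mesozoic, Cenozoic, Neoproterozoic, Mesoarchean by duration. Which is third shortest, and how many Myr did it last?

Neoarchean, 300 million years

Durations: Mesoproterozoic 600; Paleoproterozoic 900; Neoarchean 300; Mesozoic 185.902; Cenozoic 66; Neoproterozoic 461.2; Mesoarchean 400 Myr.
Sorted shortest-first: Cenozoic (66), Mesozoic (185.902), Neoarchean (300), Mesoarchean (400), Neoproterozoic (461.2), Mesoproterozoic (600), Paleoproterozoic (900).
The third shortest is Neoarchean at 300 Myr.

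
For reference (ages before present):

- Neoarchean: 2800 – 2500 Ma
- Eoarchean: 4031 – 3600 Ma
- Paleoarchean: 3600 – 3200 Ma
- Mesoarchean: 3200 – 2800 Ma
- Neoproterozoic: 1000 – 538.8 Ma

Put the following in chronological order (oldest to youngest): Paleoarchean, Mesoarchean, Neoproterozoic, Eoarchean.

The oldest of these is Eoarchean (starts 4031 Ma) and the youngest is Neoproterozoic (ends 538.8 Ma).
In between, by decreasing start age: Paleoarchean (3600), Mesoarchean (3200).

Eoarchean → Paleoarchean → Mesoarchean → Neoproterozoic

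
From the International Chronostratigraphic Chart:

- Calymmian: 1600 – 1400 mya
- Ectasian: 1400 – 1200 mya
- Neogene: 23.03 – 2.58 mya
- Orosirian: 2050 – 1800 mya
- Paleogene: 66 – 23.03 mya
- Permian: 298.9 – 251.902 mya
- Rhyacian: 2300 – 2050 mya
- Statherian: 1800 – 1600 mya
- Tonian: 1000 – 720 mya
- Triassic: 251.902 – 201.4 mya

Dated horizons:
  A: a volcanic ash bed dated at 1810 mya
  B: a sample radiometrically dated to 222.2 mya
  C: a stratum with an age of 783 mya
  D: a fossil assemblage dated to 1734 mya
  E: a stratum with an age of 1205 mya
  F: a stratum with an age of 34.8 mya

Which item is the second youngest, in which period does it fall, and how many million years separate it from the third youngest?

B, in the Triassic; 560.8 million years to C

Sorted youngest-first by Ma: F (34.8), B (222.2), C (783), E (1205), D (1734), A (1810).
The second youngest is B at 222.2 Ma, which lies in 251.902–201.4 Ma: the Triassic.
The third youngest is C at 783 Ma; separation = |222.2 − 783| = 560.8 Myr.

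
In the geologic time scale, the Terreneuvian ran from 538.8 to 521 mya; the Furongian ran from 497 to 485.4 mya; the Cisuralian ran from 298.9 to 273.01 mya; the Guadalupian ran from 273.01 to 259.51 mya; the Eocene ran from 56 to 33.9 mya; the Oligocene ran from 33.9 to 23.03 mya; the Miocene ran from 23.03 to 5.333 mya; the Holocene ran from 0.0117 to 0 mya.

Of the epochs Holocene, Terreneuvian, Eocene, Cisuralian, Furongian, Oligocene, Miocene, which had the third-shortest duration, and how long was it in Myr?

Durations: Holocene 0.0117; Terreneuvian 17.8; Eocene 22.1; Cisuralian 25.89; Furongian 11.6; Oligocene 10.87; Miocene 17.697 Myr.
Sorted shortest-first: Holocene (0.0117), Oligocene (10.87), Furongian (11.6), Miocene (17.697), Terreneuvian (17.8), Eocene (22.1), Cisuralian (25.89).
The third shortest is Furongian at 11.6 Myr.

Furongian, 11.6 million years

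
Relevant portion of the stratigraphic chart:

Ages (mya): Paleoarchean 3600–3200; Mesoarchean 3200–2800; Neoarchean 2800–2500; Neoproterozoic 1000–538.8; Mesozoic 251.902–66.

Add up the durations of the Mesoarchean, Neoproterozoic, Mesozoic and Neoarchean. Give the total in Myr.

1347.102 million years

Duration is start − end for each: (3200 − 2800) + (1000 − 538.8) + (251.902 − 66) + (2800 − 2500).
That is 400 + 461.2 + 185.902 + 300, which totals 1347.102 million years.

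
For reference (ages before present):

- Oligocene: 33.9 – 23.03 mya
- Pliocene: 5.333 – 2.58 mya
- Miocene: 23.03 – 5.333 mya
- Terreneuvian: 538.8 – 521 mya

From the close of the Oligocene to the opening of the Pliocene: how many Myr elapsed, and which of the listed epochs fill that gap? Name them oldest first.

17.697 million years; Miocene

End of Oligocene = 23.03 Ma; start of Pliocene = 5.333 Ma.
Gap = 23.03 − 5.333 = 17.697 Myr.
Epochs wholly inside 23.03–5.333 Ma: Miocene (23.03–5.333).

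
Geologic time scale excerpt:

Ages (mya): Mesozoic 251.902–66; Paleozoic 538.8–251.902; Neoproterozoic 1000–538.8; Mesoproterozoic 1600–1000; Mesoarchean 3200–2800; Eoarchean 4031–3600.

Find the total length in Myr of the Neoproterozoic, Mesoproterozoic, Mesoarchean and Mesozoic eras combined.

Each duration: Neoproterozoic = 461.2; Mesoproterozoic = 600; Mesoarchean = 400; Mesozoic = 185.902.
Sum: 461.2 + 600 + 400 + 185.902 = 1647.102 Myr.

1647.102 million years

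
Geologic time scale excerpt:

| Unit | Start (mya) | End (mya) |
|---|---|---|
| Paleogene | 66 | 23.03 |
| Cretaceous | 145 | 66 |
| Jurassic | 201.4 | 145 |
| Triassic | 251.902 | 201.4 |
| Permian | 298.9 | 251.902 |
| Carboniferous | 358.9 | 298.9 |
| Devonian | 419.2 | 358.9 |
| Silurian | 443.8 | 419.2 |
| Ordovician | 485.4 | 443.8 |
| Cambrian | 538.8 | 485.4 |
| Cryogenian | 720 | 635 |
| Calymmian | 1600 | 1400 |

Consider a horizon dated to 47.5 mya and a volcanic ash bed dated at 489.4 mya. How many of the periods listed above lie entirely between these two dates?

8

489.4 Ma sits inside the Cambrian (538.8–485.4) and 47.5 Ma inside the Paleogene (66–23.03); neither of those is wholly between the two dates.
The listed periods lying completely between them are Ordovician, Silurian, Devonian, Carboniferous, Permian, Triassic, Jurassic, Cretaceous — 8 in all.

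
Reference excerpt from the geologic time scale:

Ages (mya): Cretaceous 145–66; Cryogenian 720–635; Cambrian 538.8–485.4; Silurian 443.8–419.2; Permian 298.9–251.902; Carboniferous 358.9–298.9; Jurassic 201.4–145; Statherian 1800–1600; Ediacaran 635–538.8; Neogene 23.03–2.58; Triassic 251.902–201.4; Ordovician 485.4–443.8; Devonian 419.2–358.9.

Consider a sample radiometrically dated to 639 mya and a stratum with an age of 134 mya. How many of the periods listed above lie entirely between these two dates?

639 Ma sits inside the Cryogenian (720–635) and 134 Ma inside the Cretaceous (145–66); neither of those is wholly between the two dates.
The listed periods lying completely between them are Ediacaran, Cambrian, Ordovician, Silurian, Devonian, Carboniferous, Permian, Triassic, Jurassic — 9 in all.

9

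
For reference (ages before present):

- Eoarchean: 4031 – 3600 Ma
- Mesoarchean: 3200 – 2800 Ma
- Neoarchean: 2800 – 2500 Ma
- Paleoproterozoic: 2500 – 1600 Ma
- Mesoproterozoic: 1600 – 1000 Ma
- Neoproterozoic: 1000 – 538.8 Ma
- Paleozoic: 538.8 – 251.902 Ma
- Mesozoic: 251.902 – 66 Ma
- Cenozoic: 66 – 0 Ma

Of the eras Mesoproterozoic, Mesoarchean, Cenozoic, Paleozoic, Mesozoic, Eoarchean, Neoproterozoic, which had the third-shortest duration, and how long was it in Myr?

Paleozoic, 286.898 million years

Start − end for each: Mesoproterozoic 1600 − 1000 = 600; Mesoarchean 3200 − 2800 = 400; Cenozoic 66 − 0 = 66; Paleozoic 538.8 − 251.902 = 286.898; Mesozoic 251.902 − 66 = 185.902; Eoarchean 4031 − 3600 = 431; Neoproterozoic 1000 − 538.8 = 461.2.
Ranking these from shortest: Cenozoic < Mesozoic < Paleozoic < Mesoarchean < Eoarchean < Neoproterozoic < Mesoproterozoic.
Position 3 in that ranking is Paleozoic, which lasted 286.898 Myr.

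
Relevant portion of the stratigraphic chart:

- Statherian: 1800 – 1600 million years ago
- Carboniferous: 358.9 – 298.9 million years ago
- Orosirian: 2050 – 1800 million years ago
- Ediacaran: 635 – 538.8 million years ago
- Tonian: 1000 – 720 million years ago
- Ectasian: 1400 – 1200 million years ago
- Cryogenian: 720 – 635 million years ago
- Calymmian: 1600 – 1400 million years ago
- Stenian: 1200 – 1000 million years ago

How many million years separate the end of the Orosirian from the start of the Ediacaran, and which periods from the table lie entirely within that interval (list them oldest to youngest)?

1165 million years; Statherian, Calymmian, Ectasian, Stenian, Tonian, Cryogenian

The Orosirian closes at 1800 Ma and the Ediacaran opens at 635 Ma, so the interval is 1800 − 635 = 1165 Myr.
A period fits inside if it starts at or after 1800 Ma and ends at or before 635 Ma; oldest first that gives Statherian, Calymmian, Ectasian, Stenian, Tonian, Cryogenian.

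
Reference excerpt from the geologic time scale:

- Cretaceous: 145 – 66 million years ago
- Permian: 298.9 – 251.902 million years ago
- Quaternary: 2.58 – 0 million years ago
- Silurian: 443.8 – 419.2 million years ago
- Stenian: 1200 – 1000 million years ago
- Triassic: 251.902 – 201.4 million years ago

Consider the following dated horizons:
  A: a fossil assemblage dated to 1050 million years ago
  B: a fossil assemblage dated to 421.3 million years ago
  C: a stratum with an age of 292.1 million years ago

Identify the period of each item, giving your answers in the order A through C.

A — Stenian; B — Silurian; C — Permian

A: 1050 Ma lies in 1200–1000 Ma, so Stenian.
B: 421.3 Ma lies in 443.8–419.2 Ma, so Silurian.
C: 292.1 Ma lies in 298.9–251.902 Ma, so Permian.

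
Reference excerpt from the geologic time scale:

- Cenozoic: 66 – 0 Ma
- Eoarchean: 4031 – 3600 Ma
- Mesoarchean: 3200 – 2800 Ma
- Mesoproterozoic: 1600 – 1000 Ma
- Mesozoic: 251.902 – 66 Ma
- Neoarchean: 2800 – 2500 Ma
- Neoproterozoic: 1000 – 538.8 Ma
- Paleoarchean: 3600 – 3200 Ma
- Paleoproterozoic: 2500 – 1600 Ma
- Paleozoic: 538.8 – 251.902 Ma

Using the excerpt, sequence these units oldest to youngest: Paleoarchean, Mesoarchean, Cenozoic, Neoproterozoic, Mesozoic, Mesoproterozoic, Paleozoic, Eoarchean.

Eoarchean → Paleoarchean → Mesoarchean → Mesoproterozoic → Neoproterozoic → Paleozoic → Mesozoic → Cenozoic

Read off each span (Ma): Paleoarchean 3600–3200; Mesoarchean 3200–2800; Cenozoic 66–0; Neoproterozoic 1000–538.8; Mesozoic 251.902–66; Mesoproterozoic 1600–1000; Paleozoic 538.8–251.902; Eoarchean 4031–3600.
Larger Ma is older, so oldest→youngest is Eoarchean, Paleoarchean, Mesoarchean, Mesoproterozoic, Neoproterozoic, Paleozoic, Mesozoic, Cenozoic.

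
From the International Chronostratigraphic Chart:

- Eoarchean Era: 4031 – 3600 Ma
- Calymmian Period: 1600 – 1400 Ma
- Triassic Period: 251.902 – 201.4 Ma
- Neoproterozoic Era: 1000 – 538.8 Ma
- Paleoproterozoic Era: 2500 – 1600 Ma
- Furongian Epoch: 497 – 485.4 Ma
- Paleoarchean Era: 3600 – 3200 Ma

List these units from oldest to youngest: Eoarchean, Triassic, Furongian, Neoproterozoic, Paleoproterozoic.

The oldest of these is Eoarchean (starts 4031 Ma) and the youngest is Triassic (ends 201.4 Ma).
In between, by decreasing start age: Paleoproterozoic (2500), Neoproterozoic (1000), Furongian (497).

Eoarchean, Paleoproterozoic, Neoproterozoic, Furongian, Triassic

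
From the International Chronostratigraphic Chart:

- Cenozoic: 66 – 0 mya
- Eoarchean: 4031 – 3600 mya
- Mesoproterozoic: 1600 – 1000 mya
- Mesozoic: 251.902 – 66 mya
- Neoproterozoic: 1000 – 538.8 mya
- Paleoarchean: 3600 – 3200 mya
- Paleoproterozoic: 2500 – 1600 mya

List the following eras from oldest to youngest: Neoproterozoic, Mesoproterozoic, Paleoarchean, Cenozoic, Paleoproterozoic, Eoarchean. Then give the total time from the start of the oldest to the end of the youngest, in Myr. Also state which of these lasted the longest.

From the excerpt: Neoproterozoic 1000–538.8; Mesoproterozoic 1600–1000; Paleoarchean 3600–3200; Cenozoic 66–0; Paleoproterozoic 2500–1600; Eoarchean 4031–3600 (Ma).
Larger Ma is earlier, so the oldest is Eoarchean and the youngest is Cenozoic; oldest to youngest: Eoarchean, Paleoarchean, Paleoproterozoic, Mesoproterozoic, Neoproterozoic, Cenozoic.
Oldest start 4031 minus youngest end 0 gives 4031 Myr overall.
Individual lengths (start − end): Cenozoic 66; Paleoarchean 400; Mesoproterozoic 600; Neoproterozoic 461.2; Eoarchean 431; Paleoproterozoic 900. The largest is Paleoproterozoic at 900 Myr.

Eoarchean → Paleoarchean → Paleoproterozoic → Mesoproterozoic → Neoproterozoic → Cenozoic; total span 4031 Myr; longest is Paleoproterozoic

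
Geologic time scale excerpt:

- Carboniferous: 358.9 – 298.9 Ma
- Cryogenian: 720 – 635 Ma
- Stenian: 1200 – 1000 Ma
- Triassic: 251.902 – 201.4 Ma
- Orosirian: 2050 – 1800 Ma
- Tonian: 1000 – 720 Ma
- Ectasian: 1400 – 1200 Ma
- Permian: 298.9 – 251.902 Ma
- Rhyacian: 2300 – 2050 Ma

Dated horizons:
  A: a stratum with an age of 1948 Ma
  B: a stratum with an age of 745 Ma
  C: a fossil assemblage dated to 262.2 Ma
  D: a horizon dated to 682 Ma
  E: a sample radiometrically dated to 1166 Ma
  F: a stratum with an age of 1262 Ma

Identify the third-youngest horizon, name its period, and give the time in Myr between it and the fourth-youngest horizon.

B, in the Tonian; 421 million years to E

Smaller Ma means younger, so youngest first: C 262.2 < D 682 < B 745 < E 1166 < F 1262 < A 1948.
Counting 3 along gives B (745 Ma); the excerpt puts that inside the Tonian, 1000–720 Ma.
Next in line is E (1166 Ma), and 1166 − 745 = 421 Myr.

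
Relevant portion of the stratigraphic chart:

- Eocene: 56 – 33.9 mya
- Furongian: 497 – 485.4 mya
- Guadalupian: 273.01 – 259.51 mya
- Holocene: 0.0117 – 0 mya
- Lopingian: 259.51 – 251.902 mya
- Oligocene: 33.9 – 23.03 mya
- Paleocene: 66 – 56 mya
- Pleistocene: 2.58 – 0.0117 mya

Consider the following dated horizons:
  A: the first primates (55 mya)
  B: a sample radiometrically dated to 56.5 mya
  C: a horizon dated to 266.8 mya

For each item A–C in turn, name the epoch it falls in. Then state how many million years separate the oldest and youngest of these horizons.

A — Eocene; B — Paleocene; C — Guadalupian; span 211.8 million years

Match each age against the start–end ranges in the excerpt: A = 55 Ma → Eocene (56–33.9); B = 56.5 Ma → Paleocene (66–56); C = 266.8 Ma → Guadalupian (273.01–259.51).
The largest age is 266.8 Ma and the smallest is 55 Ma; their difference is 211.8 Myr.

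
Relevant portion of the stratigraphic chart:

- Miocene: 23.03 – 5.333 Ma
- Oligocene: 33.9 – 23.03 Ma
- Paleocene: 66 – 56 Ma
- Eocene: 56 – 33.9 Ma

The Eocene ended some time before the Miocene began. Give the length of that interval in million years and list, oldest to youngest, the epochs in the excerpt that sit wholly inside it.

10.87 million years; Oligocene

The Eocene closes at 33.9 Ma and the Miocene opens at 23.03 Ma, so the interval is 33.9 − 23.03 = 10.87 Myr.
An epoch fits inside if it starts at or after 33.9 Ma and ends at or before 23.03 Ma; oldest first that gives Oligocene.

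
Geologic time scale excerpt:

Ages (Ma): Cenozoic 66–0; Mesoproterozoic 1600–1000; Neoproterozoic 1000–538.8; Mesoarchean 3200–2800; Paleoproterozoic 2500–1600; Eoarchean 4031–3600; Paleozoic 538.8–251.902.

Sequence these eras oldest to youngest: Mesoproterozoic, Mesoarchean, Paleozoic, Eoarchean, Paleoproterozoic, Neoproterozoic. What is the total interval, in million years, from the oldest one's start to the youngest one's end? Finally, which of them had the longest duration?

Start ages (Ma): Eoarchean 4031, Mesoarchean 3200, Paleoproterozoic 2500, Mesoproterozoic 1600, Neoproterozoic 1000, Paleozoic 538.8.
Ordered oldest to youngest: Eoarchean, Mesoarchean, Paleoproterozoic, Mesoproterozoic, Neoproterozoic, Paleozoic.
Span = 4031 − 251.902 = 3779.098 Myr.
Durations: Neoproterozoic 461.2, Mesoarchean 400, Eoarchean 431, Paleozoic 286.898, Paleoproterozoic 900, Mesoproterozoic 600 → longest is Paleoproterozoic (900 Myr).

Eoarchean → Mesoarchean → Paleoproterozoic → Mesoproterozoic → Neoproterozoic → Paleozoic; total span 3779.098 Myr; longest is Paleoproterozoic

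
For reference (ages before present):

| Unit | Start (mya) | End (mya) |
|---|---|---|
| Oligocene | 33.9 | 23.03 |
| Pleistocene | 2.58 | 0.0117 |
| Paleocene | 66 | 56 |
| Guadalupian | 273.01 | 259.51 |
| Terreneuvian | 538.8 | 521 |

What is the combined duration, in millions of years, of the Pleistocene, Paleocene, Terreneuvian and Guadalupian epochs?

Each duration: Pleistocene = 2.5683; Paleocene = 10; Terreneuvian = 17.8; Guadalupian = 13.5.
Sum: 2.5683 + 10 + 17.8 + 13.5 = 43.8683 Myr.

43.8683 million years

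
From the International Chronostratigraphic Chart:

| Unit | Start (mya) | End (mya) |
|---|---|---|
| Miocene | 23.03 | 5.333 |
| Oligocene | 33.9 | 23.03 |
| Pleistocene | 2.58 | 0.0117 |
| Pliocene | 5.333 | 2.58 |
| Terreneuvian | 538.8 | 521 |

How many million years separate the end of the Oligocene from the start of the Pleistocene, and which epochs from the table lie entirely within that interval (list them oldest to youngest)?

End of Oligocene = 23.03 Ma; start of Pleistocene = 2.58 Ma.
Gap = 23.03 − 2.58 = 20.45 Myr.
Epochs wholly inside 23.03–2.58 Ma: Miocene (23.03–5.333), Pliocene (5.333–2.58).

20.45 million years; Miocene, Pliocene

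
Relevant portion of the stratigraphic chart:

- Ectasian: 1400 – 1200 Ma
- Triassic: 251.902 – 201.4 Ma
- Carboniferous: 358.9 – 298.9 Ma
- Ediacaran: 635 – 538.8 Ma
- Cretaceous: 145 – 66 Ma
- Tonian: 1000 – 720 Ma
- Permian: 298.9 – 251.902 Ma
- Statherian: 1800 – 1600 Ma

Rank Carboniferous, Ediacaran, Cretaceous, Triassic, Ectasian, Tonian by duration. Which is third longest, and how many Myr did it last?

Durations: Carboniferous 60; Ediacaran 96.2; Cretaceous 79; Triassic 50.502; Ectasian 200; Tonian 280 Myr.
Sorted longest-first: Tonian (280), Ectasian (200), Ediacaran (96.2), Cretaceous (79), Carboniferous (60), Triassic (50.502).
The third longest is Ediacaran at 96.2 Myr.

Ediacaran, 96.2 million years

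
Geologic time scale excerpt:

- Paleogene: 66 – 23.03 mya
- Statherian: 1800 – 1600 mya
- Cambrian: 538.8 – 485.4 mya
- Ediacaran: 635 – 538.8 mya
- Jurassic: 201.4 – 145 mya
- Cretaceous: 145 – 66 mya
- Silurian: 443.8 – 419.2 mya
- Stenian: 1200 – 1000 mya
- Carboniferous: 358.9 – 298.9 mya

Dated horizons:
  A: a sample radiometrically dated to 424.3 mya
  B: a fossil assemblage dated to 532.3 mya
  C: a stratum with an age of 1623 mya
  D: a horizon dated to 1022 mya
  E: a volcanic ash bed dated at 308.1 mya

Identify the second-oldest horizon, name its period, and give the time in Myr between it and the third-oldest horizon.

Larger Ma means older, so oldest first: C 1623 > D 1022 > B 532.3 > A 424.3 > E 308.1.
Counting 2 along gives D (1022 Ma); the excerpt puts that inside the Stenian, 1200–1000 Ma.
Next in line is B (532.3 Ma), and 1022 − 532.3 = 489.7 Myr.

D, in the Stenian; 489.7 million years to B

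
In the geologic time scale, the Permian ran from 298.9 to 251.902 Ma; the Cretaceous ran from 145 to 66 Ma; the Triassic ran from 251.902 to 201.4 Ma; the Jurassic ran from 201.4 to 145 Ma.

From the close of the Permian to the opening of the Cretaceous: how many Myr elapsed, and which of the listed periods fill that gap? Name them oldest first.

106.902 million years; Triassic, Jurassic

End of Permian = 251.902 Ma; start of Cretaceous = 145 Ma.
Gap = 251.902 − 145 = 106.902 Myr.
Periods wholly inside 251.902–145 Ma: Triassic (251.902–201.4), Jurassic (201.4–145).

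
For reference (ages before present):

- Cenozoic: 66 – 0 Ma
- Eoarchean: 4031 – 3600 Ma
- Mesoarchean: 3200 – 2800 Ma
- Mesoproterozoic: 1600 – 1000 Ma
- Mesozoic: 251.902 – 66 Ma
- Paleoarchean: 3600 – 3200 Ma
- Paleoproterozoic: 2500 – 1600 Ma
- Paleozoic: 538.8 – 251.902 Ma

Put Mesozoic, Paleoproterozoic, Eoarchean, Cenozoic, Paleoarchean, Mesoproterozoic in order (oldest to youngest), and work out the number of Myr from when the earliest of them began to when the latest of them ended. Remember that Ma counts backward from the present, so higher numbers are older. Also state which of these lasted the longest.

From the excerpt: Mesozoic 251.902–66; Paleoproterozoic 2500–1600; Eoarchean 4031–3600; Cenozoic 66–0; Paleoarchean 3600–3200; Mesoproterozoic 1600–1000 (Ma).
Larger Ma is earlier, so the oldest is Eoarchean and the youngest is Cenozoic; oldest to youngest: Eoarchean, Paleoarchean, Paleoproterozoic, Mesoproterozoic, Mesozoic, Cenozoic.
Oldest start 4031 minus youngest end 0 gives 4031 Myr overall.
Individual lengths (start − end): Paleoarchean 400; Cenozoic 66; Eoarchean 431; Paleoproterozoic 900; Mesozoic 185.902; Mesoproterozoic 600. The largest is Paleoproterozoic at 900 Myr.

Eoarchean, Paleoarchean, Paleoproterozoic, Mesoproterozoic, Mesozoic, Cenozoic; total span 4031 Myr; longest is Paleoproterozoic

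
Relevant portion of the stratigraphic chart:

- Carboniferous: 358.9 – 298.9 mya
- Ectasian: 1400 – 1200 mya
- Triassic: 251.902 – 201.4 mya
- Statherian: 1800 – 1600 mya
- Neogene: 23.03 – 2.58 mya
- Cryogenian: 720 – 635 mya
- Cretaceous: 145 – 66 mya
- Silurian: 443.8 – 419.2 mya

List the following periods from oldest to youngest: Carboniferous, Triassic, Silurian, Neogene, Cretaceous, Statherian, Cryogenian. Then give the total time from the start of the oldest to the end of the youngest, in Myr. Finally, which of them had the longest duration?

Statherian → Cryogenian → Silurian → Carboniferous → Triassic → Cretaceous → Neogene; total span 1797.42 Myr; longest is Statherian

Start ages (Ma): Statherian 1800, Cryogenian 720, Silurian 443.8, Carboniferous 358.9, Triassic 251.902, Cretaceous 145, Neogene 23.03.
Ordered oldest to youngest: Statherian, Cryogenian, Silurian, Carboniferous, Triassic, Cretaceous, Neogene.
Span = 1800 − 2.58 = 1797.42 Myr.
Durations: Neogene 20.45, Triassic 50.502, Carboniferous 60, Silurian 24.6, Cryogenian 85, Statherian 200, Cretaceous 79 → longest is Statherian (200 Myr).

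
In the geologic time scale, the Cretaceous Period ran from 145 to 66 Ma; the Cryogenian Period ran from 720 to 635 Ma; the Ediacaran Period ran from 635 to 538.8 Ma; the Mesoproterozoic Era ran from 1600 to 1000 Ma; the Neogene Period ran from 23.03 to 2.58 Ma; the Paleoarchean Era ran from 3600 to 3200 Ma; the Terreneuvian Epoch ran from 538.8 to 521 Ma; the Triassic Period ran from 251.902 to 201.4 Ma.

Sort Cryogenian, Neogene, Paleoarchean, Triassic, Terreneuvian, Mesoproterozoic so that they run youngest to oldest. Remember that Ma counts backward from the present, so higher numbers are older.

The oldest of these is Paleoarchean (starts 3600 Ma) and the youngest is Neogene (ends 2.58 Ma).
In between, by decreasing start age: Mesoproterozoic (1600), Cryogenian (720), Terreneuvian (538.8), Triassic (251.902).
Listing youngest first means reversing that sequence.

Neogene, Triassic, Terreneuvian, Cryogenian, Mesoproterozoic, Paleoarchean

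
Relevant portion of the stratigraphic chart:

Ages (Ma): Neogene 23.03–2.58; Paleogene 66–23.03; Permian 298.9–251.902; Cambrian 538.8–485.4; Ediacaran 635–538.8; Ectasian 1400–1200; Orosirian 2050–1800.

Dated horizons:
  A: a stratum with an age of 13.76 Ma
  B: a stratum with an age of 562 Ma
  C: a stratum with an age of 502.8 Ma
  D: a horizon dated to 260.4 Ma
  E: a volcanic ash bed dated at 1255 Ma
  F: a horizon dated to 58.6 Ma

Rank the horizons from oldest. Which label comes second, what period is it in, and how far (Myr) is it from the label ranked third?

B, in the Ediacaran; 59.2 million years to C

Sorted oldest-first by Ma: E (1255), B (562), C (502.8), D (260.4), F (58.6), A (13.76).
The second oldest is B at 562 Ma, which lies in 635–538.8 Ma: the Ediacaran.
The third oldest is C at 502.8 Ma; separation = |562 − 502.8| = 59.2 Myr.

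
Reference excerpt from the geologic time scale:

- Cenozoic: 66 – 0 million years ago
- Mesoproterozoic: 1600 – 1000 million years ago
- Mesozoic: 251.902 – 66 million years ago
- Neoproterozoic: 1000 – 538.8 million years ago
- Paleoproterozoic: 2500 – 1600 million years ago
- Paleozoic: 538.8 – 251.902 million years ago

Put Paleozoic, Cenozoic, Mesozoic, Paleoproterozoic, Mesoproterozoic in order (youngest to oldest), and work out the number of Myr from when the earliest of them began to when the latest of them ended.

Start ages (Ma): Paleoproterozoic 2500, Mesoproterozoic 1600, Paleozoic 538.8, Mesozoic 251.902, Cenozoic 66.
Ordered youngest to oldest: Cenozoic, Mesozoic, Paleozoic, Mesoproterozoic, Paleoproterozoic.
Span = 2500 − 0 = 2500 Myr.

Cenozoic → Mesozoic → Paleozoic → Mesoproterozoic → Paleoproterozoic; total span 2500 Myr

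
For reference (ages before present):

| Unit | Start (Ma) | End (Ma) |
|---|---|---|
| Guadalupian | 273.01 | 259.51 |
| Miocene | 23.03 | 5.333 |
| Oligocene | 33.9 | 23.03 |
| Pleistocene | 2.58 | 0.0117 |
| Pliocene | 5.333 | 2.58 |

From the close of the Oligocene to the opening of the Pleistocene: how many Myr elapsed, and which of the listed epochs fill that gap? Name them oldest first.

End of Oligocene = 23.03 Ma; start of Pleistocene = 2.58 Ma.
Gap = 23.03 − 2.58 = 20.45 Myr.
Epochs wholly inside 23.03–2.58 Ma: Miocene (23.03–5.333), Pliocene (5.333–2.58).

20.45 million years; Miocene, Pliocene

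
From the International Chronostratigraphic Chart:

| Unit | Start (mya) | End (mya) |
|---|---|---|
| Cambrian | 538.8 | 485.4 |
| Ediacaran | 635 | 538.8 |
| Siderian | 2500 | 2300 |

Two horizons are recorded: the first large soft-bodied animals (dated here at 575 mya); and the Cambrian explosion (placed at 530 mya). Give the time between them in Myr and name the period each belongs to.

45 million years apart; the first in the Ediacaran, the second in the Cambrian

Elapsed time: 575 − 530 = 45 Myr.
575 Ma lies within 635–538.8 Ma: Ediacaran.
530 Ma lies within 538.8–485.4 Ma: Cambrian.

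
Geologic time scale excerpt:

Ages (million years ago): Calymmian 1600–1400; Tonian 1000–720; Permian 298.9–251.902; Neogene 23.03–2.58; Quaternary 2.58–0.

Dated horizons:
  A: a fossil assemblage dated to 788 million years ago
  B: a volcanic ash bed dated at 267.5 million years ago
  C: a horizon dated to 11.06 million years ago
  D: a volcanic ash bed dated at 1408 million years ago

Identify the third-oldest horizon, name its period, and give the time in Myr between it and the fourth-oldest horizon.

Sorted oldest-first by Ma: D (1408), A (788), B (267.5), C (11.06).
The third oldest is B at 267.5 Ma, which lies in 298.9–251.902 Ma: the Permian.
The fourth oldest is C at 11.06 Ma; separation = |267.5 − 11.06| = 256.44 Myr.

B, in the Permian; 256.44 million years to C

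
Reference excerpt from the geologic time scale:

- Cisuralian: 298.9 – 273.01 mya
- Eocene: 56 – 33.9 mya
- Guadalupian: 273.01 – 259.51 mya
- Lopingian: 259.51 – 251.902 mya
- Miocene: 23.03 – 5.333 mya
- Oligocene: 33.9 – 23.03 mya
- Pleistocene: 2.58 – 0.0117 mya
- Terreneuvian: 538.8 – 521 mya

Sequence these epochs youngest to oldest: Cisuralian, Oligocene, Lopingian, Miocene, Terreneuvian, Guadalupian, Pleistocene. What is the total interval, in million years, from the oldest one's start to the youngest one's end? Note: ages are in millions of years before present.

Start ages (Ma): Terreneuvian 538.8, Cisuralian 298.9, Guadalupian 273.01, Lopingian 259.51, Oligocene 33.9, Miocene 23.03, Pleistocene 2.58.
Ordered youngest to oldest: Pleistocene, Miocene, Oligocene, Lopingian, Guadalupian, Cisuralian, Terreneuvian.
Span = 538.8 − 0.0117 = 538.7883 Myr.

Pleistocene → Miocene → Oligocene → Lopingian → Guadalupian → Cisuralian → Terreneuvian; total span 538.7883 Myr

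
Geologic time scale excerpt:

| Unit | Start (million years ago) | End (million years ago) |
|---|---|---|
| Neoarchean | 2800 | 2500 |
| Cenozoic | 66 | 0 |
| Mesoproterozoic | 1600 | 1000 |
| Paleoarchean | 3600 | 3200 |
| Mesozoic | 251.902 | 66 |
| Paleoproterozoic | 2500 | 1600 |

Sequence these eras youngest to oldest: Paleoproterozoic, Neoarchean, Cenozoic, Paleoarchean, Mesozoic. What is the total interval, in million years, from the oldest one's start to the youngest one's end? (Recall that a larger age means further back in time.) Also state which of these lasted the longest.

Start ages (Ma): Paleoarchean 3600, Neoarchean 2800, Paleoproterozoic 2500, Mesozoic 251.902, Cenozoic 66.
Ordered youngest to oldest: Cenozoic, Mesozoic, Paleoproterozoic, Neoarchean, Paleoarchean.
Span = 3600 − 0 = 3600 Myr.
Durations: Paleoproterozoic 900, Neoarchean 300, Cenozoic 66, Paleoarchean 400, Mesozoic 185.902 → longest is Paleoproterozoic (900 Myr).

Cenozoic, Mesozoic, Paleoproterozoic, Neoarchean, Paleoarchean; total span 3600 Myr; longest is Paleoproterozoic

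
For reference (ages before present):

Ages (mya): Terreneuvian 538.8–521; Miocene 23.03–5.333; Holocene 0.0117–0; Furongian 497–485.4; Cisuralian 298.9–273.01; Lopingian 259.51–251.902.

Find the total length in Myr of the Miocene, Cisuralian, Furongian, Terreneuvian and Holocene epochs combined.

Each duration: Miocene = 17.697; Cisuralian = 25.89; Furongian = 11.6; Terreneuvian = 17.8; Holocene = 0.0117.
Sum: 17.697 + 25.89 + 11.6 + 17.8 + 0.0117 = 72.9987 Myr.

72.9987 million years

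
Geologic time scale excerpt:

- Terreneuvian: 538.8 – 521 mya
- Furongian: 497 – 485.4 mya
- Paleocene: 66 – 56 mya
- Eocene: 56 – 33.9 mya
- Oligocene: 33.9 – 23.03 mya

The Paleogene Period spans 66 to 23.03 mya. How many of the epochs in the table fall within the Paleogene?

Epochs inside 66–23.03 Ma: Paleocene, Eocene, Oligocene — 3 in total.

3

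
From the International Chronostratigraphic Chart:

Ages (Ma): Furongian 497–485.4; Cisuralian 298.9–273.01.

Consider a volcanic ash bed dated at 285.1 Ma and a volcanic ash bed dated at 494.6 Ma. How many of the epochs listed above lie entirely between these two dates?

Checking each listed span, none has both start < 494.6 Ma and end > 285.1 Ma — every epoch straddles one of the two dates or lies outside them — so the count is 0.

0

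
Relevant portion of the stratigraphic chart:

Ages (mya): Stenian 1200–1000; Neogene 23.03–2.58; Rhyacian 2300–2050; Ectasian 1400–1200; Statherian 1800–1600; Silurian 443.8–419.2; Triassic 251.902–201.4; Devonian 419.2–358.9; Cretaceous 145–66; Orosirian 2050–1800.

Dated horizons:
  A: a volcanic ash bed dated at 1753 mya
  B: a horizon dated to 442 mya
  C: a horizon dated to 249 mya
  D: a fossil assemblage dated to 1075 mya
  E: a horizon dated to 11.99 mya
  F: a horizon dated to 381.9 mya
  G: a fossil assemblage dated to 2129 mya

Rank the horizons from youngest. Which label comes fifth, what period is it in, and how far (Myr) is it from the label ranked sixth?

Smaller Ma means younger, so youngest first: E 11.99 < C 249 < F 381.9 < B 442 < D 1075 < A 1753 < G 2129.
Counting 5 along gives D (1075 Ma); the excerpt puts that inside the Stenian, 1200–1000 Ma.
Next in line is A (1753 Ma), and 1753 − 1075 = 678 Myr.

D, in the Stenian; 678 million years to A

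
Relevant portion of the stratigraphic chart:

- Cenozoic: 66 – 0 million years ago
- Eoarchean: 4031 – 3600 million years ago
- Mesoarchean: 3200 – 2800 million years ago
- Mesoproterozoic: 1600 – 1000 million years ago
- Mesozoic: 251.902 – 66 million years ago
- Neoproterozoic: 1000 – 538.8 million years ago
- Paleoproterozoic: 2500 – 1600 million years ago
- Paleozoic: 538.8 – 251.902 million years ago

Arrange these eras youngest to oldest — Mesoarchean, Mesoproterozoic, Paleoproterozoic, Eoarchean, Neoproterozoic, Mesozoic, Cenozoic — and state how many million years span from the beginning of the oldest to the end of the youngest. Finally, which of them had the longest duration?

Start ages (Ma): Eoarchean 4031, Mesoarchean 3200, Paleoproterozoic 2500, Mesoproterozoic 1600, Neoproterozoic 1000, Mesozoic 251.902, Cenozoic 66.
Ordered youngest to oldest: Cenozoic, Mesozoic, Neoproterozoic, Mesoproterozoic, Paleoproterozoic, Mesoarchean, Eoarchean.
Span = 4031 − 0 = 4031 Myr.
Durations: Neoproterozoic 461.2, Paleoproterozoic 900, Mesoarchean 400, Eoarchean 431, Mesozoic 185.902, Mesoproterozoic 600, Cenozoic 66 → longest is Paleoproterozoic (900 Myr).

Cenozoic, Mesozoic, Neoproterozoic, Mesoproterozoic, Paleoproterozoic, Mesoarchean, Eoarchean; total span 4031 Myr; longest is Paleoproterozoic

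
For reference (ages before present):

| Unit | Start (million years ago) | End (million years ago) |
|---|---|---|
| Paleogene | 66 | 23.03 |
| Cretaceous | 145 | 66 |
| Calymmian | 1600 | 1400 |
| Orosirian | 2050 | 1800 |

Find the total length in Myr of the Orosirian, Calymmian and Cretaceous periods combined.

529 million years

Each duration: Orosirian = 250; Calymmian = 200; Cretaceous = 79.
Sum: 250 + 200 + 79 = 529 Myr.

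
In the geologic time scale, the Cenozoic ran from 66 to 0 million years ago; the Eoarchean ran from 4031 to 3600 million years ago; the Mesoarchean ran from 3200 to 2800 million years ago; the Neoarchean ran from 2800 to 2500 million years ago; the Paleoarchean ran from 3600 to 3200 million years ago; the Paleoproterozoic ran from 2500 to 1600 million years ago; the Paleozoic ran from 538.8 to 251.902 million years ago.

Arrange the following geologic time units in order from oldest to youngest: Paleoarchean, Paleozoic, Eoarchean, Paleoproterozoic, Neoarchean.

Sorting by start age (descending Ma, since larger Ma = older): Eoarchean began 4031, Paleoarchean began 3600, Neoarchean began 2800, Paleoproterozoic began 2500, Paleozoic began 538.8.

Eoarchean, then Paleoarchean, then Neoarchean, then Paleoproterozoic, then Paleozoic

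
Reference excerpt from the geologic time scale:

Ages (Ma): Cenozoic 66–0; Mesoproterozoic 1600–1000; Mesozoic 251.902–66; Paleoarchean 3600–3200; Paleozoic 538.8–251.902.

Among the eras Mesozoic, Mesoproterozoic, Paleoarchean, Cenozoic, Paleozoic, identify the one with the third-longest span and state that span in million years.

Paleozoic, 286.898 million years

Durations: Mesozoic 185.902; Mesoproterozoic 600; Paleoarchean 400; Cenozoic 66; Paleozoic 286.898 Myr.
Sorted longest-first: Mesoproterozoic (600), Paleoarchean (400), Paleozoic (286.898), Mesozoic (185.902), Cenozoic (66).
The third longest is Paleozoic at 286.898 Myr.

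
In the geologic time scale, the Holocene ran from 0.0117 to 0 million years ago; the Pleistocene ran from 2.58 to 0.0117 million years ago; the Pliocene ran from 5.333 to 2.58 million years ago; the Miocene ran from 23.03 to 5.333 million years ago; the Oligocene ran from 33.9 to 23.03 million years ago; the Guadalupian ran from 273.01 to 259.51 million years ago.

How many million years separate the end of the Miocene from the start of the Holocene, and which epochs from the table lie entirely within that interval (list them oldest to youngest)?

5.3213 million years; Pliocene, Pleistocene

End of Miocene = 5.333 Ma; start of Holocene = 0.0117 Ma.
Gap = 5.333 − 0.0117 = 5.3213 Myr.
Epochs wholly inside 5.333–0.0117 Ma: Pliocene (5.333–2.58), Pleistocene (2.58–0.0117).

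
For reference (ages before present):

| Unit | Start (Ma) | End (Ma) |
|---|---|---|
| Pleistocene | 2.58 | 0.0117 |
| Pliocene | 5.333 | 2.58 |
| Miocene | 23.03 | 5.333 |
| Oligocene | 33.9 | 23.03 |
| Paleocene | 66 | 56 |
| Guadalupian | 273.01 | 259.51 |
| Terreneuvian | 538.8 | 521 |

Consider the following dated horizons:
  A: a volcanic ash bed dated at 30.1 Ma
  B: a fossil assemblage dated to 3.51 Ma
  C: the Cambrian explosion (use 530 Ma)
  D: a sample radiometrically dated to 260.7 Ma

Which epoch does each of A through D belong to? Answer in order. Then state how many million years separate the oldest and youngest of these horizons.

A: 30.1 Ma lies in 33.9–23.03 Ma, so Oligocene.
B: 3.51 Ma lies in 5.333–2.58 Ma, so Pliocene.
C: 530 Ma lies in 538.8–521 Ma, so Terreneuvian.
D: 260.7 Ma lies in 273.01–259.51 Ma, so Guadalupian.
Oldest = 530 Ma, youngest = 3.51 Ma → span 526.49 Myr.

A — Oligocene; B — Pliocene; C — Terreneuvian; D — Guadalupian; span 526.49 million years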